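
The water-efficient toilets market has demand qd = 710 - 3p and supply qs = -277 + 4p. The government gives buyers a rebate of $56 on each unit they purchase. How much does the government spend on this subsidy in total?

Government cost = $21448

Pre-subsidy: 710 - 3p = -277 + 4p gives p* = 141, q* = 287.
With the rebate, buyers effectively pay pb = ps − 56, where ps is the price sellers receive.
Demand in terms of ps becomes qd = 710 − 3(ps − 56) = 878 - 3ps. Setting this equal to supply: 878 - 3ps = -277 + 4ps, so ps = 165.
Buyers pay pb = 165 − 56 = 109; q' = -277 + 4·165 = 383.
Government outlay = subsidy × quantity = 56 × 383 = 21448.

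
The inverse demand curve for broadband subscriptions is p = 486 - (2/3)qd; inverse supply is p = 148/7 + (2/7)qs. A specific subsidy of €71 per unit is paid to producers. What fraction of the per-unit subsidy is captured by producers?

Producer share = 0.3

Pre-subsidy: 486 - (2/3)q = 148/7 + (2/7)q gives q* = 488.1 and p* = 160.6.
With the subsidy, sellers receive ps = pb + 71 for each unit, where pb is the price buyers pay.
On the curves, pb = 486 - (2/3)q and ps = 148/7 + (2/7)q; the wedge ps − pb = 71 gives 148/7 + (2/7)q − (486 - (2/3)q) = 71, so q' = 562.65.
Then pb = 486 − (2/3)·562.65 = 110.9 and ps = 148/7 + (2/7)·562.65 = 181.9.
Buyers' price falls by p* − pb = 160.6 − 110.9 = 49.7; sellers' price rises by ps − p* = 181.9 − 160.6 = 21.3.
So producers capture 21.3/71 = 0.3 of each unit of subsidy.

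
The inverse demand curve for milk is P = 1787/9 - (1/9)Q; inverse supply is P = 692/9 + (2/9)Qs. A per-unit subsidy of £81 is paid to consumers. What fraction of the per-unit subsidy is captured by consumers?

Consumer share = 1/3

Pre-subsidy: 1787/9 - (1/9)Q = 692/9 + (2/9)Q gives Q* = 365 and P* = 158.
With the rebate, buyers effectively pay Pb = Ps − 81, where Ps is the price sellers receive.
On the curves, Pb = 1787/9 - (1/9)Q and Ps = 692/9 + (2/9)Q; the wedge Ps − Pb = 81 gives 692/9 + (2/9)Q − (1787/9 - (1/9)Q) = 81, so Q' = 608.
Then Pb = 1787/9 − (1/9)·608 = 131 and Ps = 692/9 + (2/9)·608 = 212.
Buyers' price falls by P* − Pb = 158 − 131 = 27; sellers' price rises by Ps − P* = 212 − 158 = 54.
So consumers capture 27/81 = 1/3 of each unit of subsidy.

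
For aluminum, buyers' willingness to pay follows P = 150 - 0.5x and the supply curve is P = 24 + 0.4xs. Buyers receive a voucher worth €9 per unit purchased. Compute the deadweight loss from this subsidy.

Pre-subsidy: 150 - 0.5x = 24 + 0.4x gives x* = 140 and P* = 80.
With the rebate, buyers effectively pay Pb = Ps − 9, where Ps is the price sellers receive.
On the curves, Pb = 150 - 0.5x and Ps = 24 + 0.4x; the wedge Ps − Pb = 9 gives 24 + 0.4x − (150 - 0.5x) = 9, so x' = 150.
Then Pb = 150 − 0.5·150 = 75 and Ps = 24 + 0.4·150 = 84.
The subsidy expands output by 150 − 140 = 10 past the efficient level; on those units the gap between marginal cost and willingness to pay runs from 0 up to 9.
DWL = ½ × 9 × 10 = 45.

Deadweight loss = €45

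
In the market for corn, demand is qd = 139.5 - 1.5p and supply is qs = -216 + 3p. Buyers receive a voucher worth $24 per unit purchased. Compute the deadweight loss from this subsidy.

Pre-subsidy: 139.5 - 1.5p = -216 + 3p gives p* = 79, q* = 21.
With the rebate, buyers effectively pay pb = ps − 24, where ps is the price sellers receive.
Demand in terms of ps becomes qd = 139.5 − 1.5(ps − 24) = 175.5 - 1.5ps. Setting this equal to supply: 175.5 - 1.5ps = -216 + 3ps, so ps = 87.
Buyers pay pb = 87 − 24 = 63; q' = -216 + 3·87 = 45.
The subsidy expands output by 45 − 21 = 24 past the efficient level; on those units the gap between marginal cost and willingness to pay runs from 0 up to 24.
DWL = ½ × 24 × 24 = 288.

Deadweight loss = $288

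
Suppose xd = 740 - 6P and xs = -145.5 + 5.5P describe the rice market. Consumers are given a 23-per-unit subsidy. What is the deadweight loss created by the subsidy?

Pre-subsidy: 740 - 6P = -145.5 + 5.5P gives P* = 77, x* = 278.
With the rebate, buyers effectively pay Pb = Ps − 23, where Ps is the price sellers receive.
Demand in terms of Ps becomes xd = 740 − 6(Ps − 23) = 878 - 6Ps. Setting this equal to supply: 878 - 6Ps = -145.5 + 5.5Ps, so Ps = 89.
Buyers pay Pb = 89 − 23 = 66; x' = -145.5 + 5.5·89 = 344.
The subsidy expands output by 344 − 278 = 66 past the efficient level; on those units the gap between marginal cost and willingness to pay runs from 0 up to 23.
DWL = ½ × 23 × 66 = 759.

Deadweight loss = 759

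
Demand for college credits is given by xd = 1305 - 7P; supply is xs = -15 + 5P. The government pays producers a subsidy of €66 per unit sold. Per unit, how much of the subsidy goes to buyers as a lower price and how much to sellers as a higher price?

Pre-subsidy: 1305 - 7P = -15 + 5P gives P* = 110, x* = 535.
With the subsidy, sellers receive Ps = Pb + 66 for each unit, where Pb is the price buyers pay.
Supply in terms of Pb becomes xs = -15 + 5(Pb + 66) = 315 + 5Pb. Setting this equal to demand: 1305 - 7Pb = 315 + 5Pb, so Pb = 82.5.
Sellers receive Ps = 82.5 + 66 = 148.5; x' = 1305 − 7·82.5 = 727.5.
Buyers' price falls by P* − Pb = 110 − 82.5 = 27.5; sellers' price rises by Ps − P* = 148.5 − 110 = 38.5.

Buyers gain €27.5 per unit; sellers gain €38.5 per unit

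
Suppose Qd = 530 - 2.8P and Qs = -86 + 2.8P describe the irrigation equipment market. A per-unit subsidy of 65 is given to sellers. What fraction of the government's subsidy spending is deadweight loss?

Pre-subsidy: 530 - 2.8P = -86 + 2.8P gives P* = 110, Q* = 222.
With the subsidy, sellers receive Ps = Pb + 65 for each unit, where Pb is the price buyers pay.
Supply in terms of Pb becomes Qs = -86 + 2.8(Pb + 65) = 96 + 2.8Pb. Setting this equal to demand: 530 - 2.8Pb = 96 + 2.8Pb, so Pb = 77.5.
Sellers receive Ps = 77.5 + 65 = 142.5; Q' = 530 − 2.8·77.5 = 313.
ΔCS = ½(222 + 313)(110 − 77.5) = 8693.75; ΔPS = ½(222 + 313)(142.5 − 110) = 8693.75.
Government spending = 65 × 313 = 20345.
DWL = ½ × 65 × (313 − 222) = 2957.5; fraction = 2957.5 / 20345 = 91/626.

DWL / government spending = 91/626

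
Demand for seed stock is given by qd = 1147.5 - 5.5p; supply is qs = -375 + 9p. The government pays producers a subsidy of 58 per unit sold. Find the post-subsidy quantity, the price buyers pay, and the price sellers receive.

Pre-subsidy: 1147.5 - 5.5p = -375 + 9p gives p* = 105, q* = 570.
With the subsidy, sellers receive ps = pb + 58 for each unit, where pb is the price buyers pay.
Supply in terms of pb becomes qs = -375 + 9(pb + 58) = 147 + 9pb. Setting this equal to demand: 1147.5 - 5.5pb = 147 + 9pb, so pb = 69.
Sellers receive ps = 69 + 58 = 127; q' = 1147.5 − 5.5·69 = 768.

q' = 768; buyers pay 69; sellers receive 127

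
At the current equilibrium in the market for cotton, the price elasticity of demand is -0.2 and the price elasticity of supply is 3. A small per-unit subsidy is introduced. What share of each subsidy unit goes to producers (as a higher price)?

Producer share = 0.0625

For a small subsidy around the equilibrium, the benefit split depends on the relative slopes, which at a point are proportional to the elasticities.
Buyer share = εs/(εs + |εd|) = 3/(3 + 0.2) = 0.9375; seller share = |εd|/(εs + |εd|) = 0.0625.
So producers capture 0.0625 of the subsidy.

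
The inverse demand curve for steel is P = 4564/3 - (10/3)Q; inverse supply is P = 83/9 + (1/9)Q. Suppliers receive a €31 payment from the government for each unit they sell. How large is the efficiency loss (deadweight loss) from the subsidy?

Deadweight loss = €139.5

Pre-subsidy: 4564/3 - (10/3)Q = 83/9 + (1/9)Q gives Q* = 439 and P* = 58.
With the subsidy, sellers receive Ps = Pb + 31 for each unit, where Pb is the price buyers pay.
On the curves, Pb = 4564/3 - (10/3)Q and Ps = 83/9 + (1/9)Q; the wedge Ps − Pb = 31 gives 83/9 + (1/9)Q − (4564/3 - (10/3)Q) = 31, so Q' = 448.
Then Pb = 4564/3 − (10/3)·448 = 28 and Ps = 83/9 + (1/9)·448 = 59.
The subsidy expands output by 448 − 439 = 9 past the efficient level; on those units the gap between marginal cost and willingness to pay runs from 0 up to 31.
DWL = ½ × 31 × 9 = 139.5.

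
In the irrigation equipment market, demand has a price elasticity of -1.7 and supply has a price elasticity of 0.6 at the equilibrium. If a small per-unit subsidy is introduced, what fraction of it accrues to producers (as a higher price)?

For a small subsidy around the equilibrium, the benefit split depends on the relative slopes, which at a point are proportional to the elasticities.
Buyer share = εs/(εs + |εd|) = 0.6/(0.6 + 1.7) = 6/23; seller share = |εd|/(εs + |εd|) = 17/23.
So producers capture 17/23 of the subsidy.

Producer share = 17/23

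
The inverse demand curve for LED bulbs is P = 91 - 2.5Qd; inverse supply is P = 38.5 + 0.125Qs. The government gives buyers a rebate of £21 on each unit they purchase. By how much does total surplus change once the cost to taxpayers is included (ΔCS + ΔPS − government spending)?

Pre-subsidy: 91 - 2.5Q = 38.5 + 0.125Q gives Q* = 20 and P* = 41.
With the rebate, buyers effectively pay Pb = Ps − 21, where Ps is the price sellers receive.
On the curves, Pb = 91 - 2.5Q and Ps = 38.5 + 0.125Q; the wedge Ps − Pb = 21 gives 38.5 + 0.125Q − (91 - 2.5Q) = 21, so Q' = 28.
Then Pb = 91 − 2.5·28 = 21 and Ps = 38.5 + 0.125·28 = 42.
ΔCS = ½(20 + 28)(41 − 21) = 480; ΔPS = ½(20 + 28)(42 − 41) = 24.
Government spending = 21 × 28 = 588.
Net change = 480 + 24 − 588 = -84. The loss equals the DWL triangle ½·21·8.

Net change in total surplus = -£84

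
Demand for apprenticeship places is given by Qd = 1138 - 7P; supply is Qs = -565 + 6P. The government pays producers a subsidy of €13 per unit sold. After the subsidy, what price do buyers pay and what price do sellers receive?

Pre-subsidy: 1138 - 7P = -565 + 6P gives P* = 131, Q* = 221.
With the subsidy, sellers receive Ps = Pb + 13 for each unit, where Pb is the price buyers pay.
Supply in terms of Pb becomes Qs = -565 + 6(Pb + 13) = -487 + 6Pb. Setting this equal to demand: 1138 - 7Pb = -487 + 6Pb, so Pb = 125.
Sellers receive Ps = 125 + 13 = 138; Q' = 1138 − 7·125 = 263.

Buyers pay €125; sellers receive €138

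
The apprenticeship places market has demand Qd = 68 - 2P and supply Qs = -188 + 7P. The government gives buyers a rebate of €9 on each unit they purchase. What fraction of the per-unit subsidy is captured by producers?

Pre-subsidy: 68 - 2P = -188 + 7P gives P* = 256/9, Q* = 100/9.
With the rebate, buyers effectively pay Pb = Ps − 9, where Ps is the price sellers receive.
Demand in terms of Ps becomes Qd = 68 − 2(Ps − 9) = 86 - 2Ps. Setting this equal to supply: 86 - 2Ps = -188 + 7Ps, so Ps = 274/9.
Buyers pay Pb = 274/9 − 9 = 193/9; Q' = -188 + 7·(274/9) = 226/9.
Buyers' price falls by P* − Pb = 256/9 − 193/9 = 7; sellers' price rises by Ps − P* = 274/9 − 256/9 = 2.
So producers capture 2/9 = 2/9 of each unit of subsidy.

Producer share = 2/9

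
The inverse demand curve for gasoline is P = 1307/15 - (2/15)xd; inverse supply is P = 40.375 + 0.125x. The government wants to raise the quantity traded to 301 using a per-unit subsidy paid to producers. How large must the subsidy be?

Required subsidy s = 31 per unit

At x = 301, from the demand curve buyers pay Pb = 1307/15 − (2/15)·301 = 47; from the supply curve sellers need Ps = 40.375 + 0.125·301 = 78.
The subsidy must fill the gap: s = Ps − Pb = 78 − 47 = 31.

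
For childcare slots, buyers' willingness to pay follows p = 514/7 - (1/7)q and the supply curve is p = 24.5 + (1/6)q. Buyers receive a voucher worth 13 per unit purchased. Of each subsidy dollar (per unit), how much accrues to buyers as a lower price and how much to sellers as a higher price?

Buyers gain 6 per unit; sellers gain 7 per unit

Pre-subsidy: 514/7 - (1/7)q = 24.5 + (1/6)q gives q* = 2055/13 and p* = 661/13.
With the rebate, buyers effectively pay pb = ps − 13, where ps is the price sellers receive.
On the curves, pb = 514/7 - (1/7)q and ps = 24.5 + (1/6)q; the wedge ps − pb = 13 gives 24.5 + (1/6)q − (514/7 - (1/7)q) = 13, so q' = 2601/13.
Then pb = 514/7 − (1/7)·(2601/13) = 583/13 and ps = 24.5 + (1/6)·(2601/13) = 752/13.
Buyers' price falls by p* − pb = 661/13 − 583/13 = 6; sellers' price rises by ps − p* = 752/13 − 661/13 = 7.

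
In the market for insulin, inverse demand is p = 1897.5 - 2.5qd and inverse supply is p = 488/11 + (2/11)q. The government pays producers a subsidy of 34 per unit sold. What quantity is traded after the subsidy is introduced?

Pre-subsidy: 1897.5 - 2.5q = 488/11 + (2/11)q gives q* = 691 and p* = 170.
With the subsidy, sellers receive ps = pb + 34 for each unit, where pb is the price buyers pay.
On the curves, pb = 1897.5 - 2.5q and ps = 488/11 + (2/11)q; the wedge ps − pb = 34 gives 488/11 + (2/11)q − (1897.5 - 2.5q) = 34, so q' = 41517/59.
Then pb = 1897.5 − 2.5·(41517/59) = 8160/59 and ps = 488/11 + (2/11)·(41517/59) = 10166/59.

q' = 41517/59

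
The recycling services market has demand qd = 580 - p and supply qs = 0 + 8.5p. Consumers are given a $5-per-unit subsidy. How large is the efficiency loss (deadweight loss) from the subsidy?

Deadweight loss = 425/38

Pre-subsidy: 580 - p = 0 + 8.5p gives p* = 1160/19, q* = 9860/19.
With the rebate, buyers effectively pay pb = ps − 5, where ps is the price sellers receive.
Demand in terms of ps becomes qd = 580 − 1(ps − 5) = 585 - ps. Setting this equal to supply: 585 - ps = 0 + 8.5ps, so ps = 1170/19.
Buyers pay pb = 1170/19 − 5 = 1075/19; q' = 0 + 8.5·(1170/19) = 9945/19.
The subsidy expands output by 9945/19 − 9860/19 = 85/19 past the efficient level; on those units the gap between marginal cost and willingness to pay runs from 0 up to 5.
DWL = ½ × 5 × 85/19 = 425/38.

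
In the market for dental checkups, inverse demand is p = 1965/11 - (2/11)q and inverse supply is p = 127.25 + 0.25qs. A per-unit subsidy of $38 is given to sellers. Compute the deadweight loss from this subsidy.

Deadweight loss = $1672

Pre-subsidy: 1965/11 - (2/11)q = 127.25 + 0.25q gives q* = 119 and p* = 157.
With the subsidy, sellers receive ps = pb + 38 for each unit, where pb is the price buyers pay.
On the curves, pb = 1965/11 - (2/11)q and ps = 127.25 + 0.25q; the wedge ps − pb = 38 gives 127.25 + 0.25q − (1965/11 - (2/11)q) = 38, so q' = 207.
Then pb = 1965/11 − (2/11)·207 = 141 and ps = 127.25 + 0.25·207 = 179.
The subsidy expands output by 207 − 119 = 88 past the efficient level; on those units the gap between marginal cost and willingness to pay runs from 0 up to 38.
DWL = ½ × 38 × 88 = 1672.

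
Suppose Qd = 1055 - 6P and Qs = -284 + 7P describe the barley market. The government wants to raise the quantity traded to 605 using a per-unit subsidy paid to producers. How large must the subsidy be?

Required subsidy s = 52 per unit

At Q = 605, invert demand for the buyer price: Pb = (1055 − 605)/6 = 75; invert supply for the seller price: Ps = (605 − (-284))/7 = 127.
The subsidy must fill the gap: s = Ps − Pb = 127 − 75 = 52.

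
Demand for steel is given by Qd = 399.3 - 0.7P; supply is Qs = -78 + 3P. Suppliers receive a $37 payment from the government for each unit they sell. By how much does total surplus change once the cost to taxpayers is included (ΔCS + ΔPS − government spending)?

Pre-subsidy: 399.3 - 0.7P = -78 + 3P gives P* = 129, Q* = 309.
With the subsidy, sellers receive Ps = Pb + 37 for each unit, where Pb is the price buyers pay.
Supply in terms of Pb becomes Qs = -78 + 3(Pb + 37) = 33 + 3Pb. Setting this equal to demand: 399.3 - 0.7Pb = 33 + 3Pb, so Pb = 99.
Sellers receive Ps = 99 + 37 = 136; Q' = 399.3 − 0.7·99 = 330.
ΔCS = ½(309 + 330)(129 − 99) = 9585; ΔPS = ½(309 + 330)(136 − 129) = 2236.5.
Government spending = 37 × 330 = 12210.
Net change = 9585 + 2236.5 − 12210 = -388.5. The loss equals the DWL triangle ½·37·21.

Net change in total surplus = -$388.5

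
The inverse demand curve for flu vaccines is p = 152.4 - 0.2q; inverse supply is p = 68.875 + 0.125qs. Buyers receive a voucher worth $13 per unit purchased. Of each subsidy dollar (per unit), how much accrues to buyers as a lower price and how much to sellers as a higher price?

Buyers gain $8 per unit; sellers gain $5 per unit

Pre-subsidy: 152.4 - 0.2q = 68.875 + 0.125q gives q* = 257 and p* = 101.
With the rebate, buyers effectively pay pb = ps − 13, where ps is the price sellers receive.
On the curves, pb = 152.4 - 0.2q and ps = 68.875 + 0.125q; the wedge ps − pb = 13 gives 68.875 + 0.125q − (152.4 - 0.2q) = 13, so q' = 297.
Then pb = 152.4 − 0.2·297 = 93 and ps = 68.875 + 0.125·297 = 106.
Buyers' price falls by p* − pb = 101 − 93 = 8; sellers' price rises by ps − p* = 106 − 101 = 5.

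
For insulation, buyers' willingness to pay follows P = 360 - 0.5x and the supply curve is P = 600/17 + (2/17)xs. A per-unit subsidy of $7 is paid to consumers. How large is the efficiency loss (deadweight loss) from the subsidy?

Deadweight loss = 119/3

Pre-subsidy: 360 - 0.5x = 600/17 + (2/17)x gives x* = 3680/7 and P* = 680/7.
With the rebate, buyers effectively pay Pb = Ps − 7, where Ps is the price sellers receive.
On the curves, Pb = 360 - 0.5x and Ps = 600/17 + (2/17)x; the wedge Ps − Pb = 7 gives 600/17 + (2/17)x − (360 - 0.5x) = 7, so x' = 11278/21.
Then Pb = 360 − 0.5·(11278/21) = 1921/21 and Ps = 600/17 + (2/17)·(11278/21) = 2068/21.
The subsidy expands output by 11278/21 − 3680/7 = 34/3 past the efficient level; on those units the gap between marginal cost and willingness to pay runs from 0 up to 7.
DWL = ½ × 7 × 34/3 = 119/3.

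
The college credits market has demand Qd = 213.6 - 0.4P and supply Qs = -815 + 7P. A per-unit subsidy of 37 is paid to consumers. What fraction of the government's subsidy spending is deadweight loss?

Pre-subsidy: 213.6 - 0.4P = -815 + 7P gives P* = 139, Q* = 158.
With the rebate, buyers effectively pay Pb = Ps − 37, where Ps is the price sellers receive.
Demand in terms of Ps becomes Qd = 213.6 − 0.4(Ps − 37) = 228.4 - 0.4Ps. Setting this equal to supply: 228.4 - 0.4Ps = -815 + 7Ps, so Ps = 141.
Buyers pay Pb = 141 − 37 = 104; Q' = -815 + 7·141 = 172.
ΔCS = ½(158 + 172)(139 − 104) = 5775; ΔPS = ½(158 + 172)(141 − 139) = 330.
Government spending = 37 × 172 = 6364.
DWL = ½ × 37 × (172 − 158) = 259; fraction = 259 / 6364 = 7/172.

DWL / government spending = 7/172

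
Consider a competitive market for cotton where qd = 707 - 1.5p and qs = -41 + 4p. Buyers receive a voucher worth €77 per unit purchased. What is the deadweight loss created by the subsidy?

Deadweight loss = €3234

Pre-subsidy: 707 - 1.5p = -41 + 4p gives p* = 136, q* = 503.
With the rebate, buyers effectively pay pb = ps − 77, where ps is the price sellers receive.
Demand in terms of ps becomes qd = 707 − 1.5(ps − 77) = 822.5 - 1.5ps. Setting this equal to supply: 822.5 - 1.5ps = -41 + 4ps, so ps = 157.
Buyers pay pb = 157 − 77 = 80; q' = -41 + 4·157 = 587.
The subsidy expands output by 587 − 503 = 84 past the efficient level; on those units the gap between marginal cost and willingness to pay runs from 0 up to 77.
DWL = ½ × 77 × 84 = 3234.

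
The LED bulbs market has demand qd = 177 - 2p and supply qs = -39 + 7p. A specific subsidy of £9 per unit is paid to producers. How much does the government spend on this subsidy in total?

Government cost = £1287

Pre-subsidy: 177 - 2p = -39 + 7p gives p* = 24, q* = 129.
With the subsidy, sellers receive ps = pb + 9 for each unit, where pb is the price buyers pay.
Supply in terms of pb becomes qs = -39 + 7(pb + 9) = 24 + 7pb. Setting this equal to demand: 177 - 2pb = 24 + 7pb, so pb = 17.
Sellers receive ps = 17 + 9 = 26; q' = 177 − 2·17 = 143.
Government outlay = subsidy × quantity = 9 × 143 = 1287.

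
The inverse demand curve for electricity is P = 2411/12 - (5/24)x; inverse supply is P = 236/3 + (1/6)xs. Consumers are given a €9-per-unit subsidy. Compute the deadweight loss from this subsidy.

Deadweight loss = €108

Pre-subsidy: 2411/12 - (5/24)x = 236/3 + (1/6)x gives x* = 326 and P* = 133.
With the rebate, buyers effectively pay Pb = Ps − 9, where Ps is the price sellers receive.
On the curves, Pb = 2411/12 - (5/24)x and Ps = 236/3 + (1/6)x; the wedge Ps − Pb = 9 gives 236/3 + (1/6)x − (2411/12 - (5/24)x) = 9, so x' = 350.
Then Pb = 2411/12 − (5/24)·350 = 128 and Ps = 236/3 + (1/6)·350 = 137.
The subsidy expands output by 350 − 326 = 24 past the efficient level; on those units the gap between marginal cost and willingness to pay runs from 0 up to 9.
DWL = ½ × 9 × 24 = 108.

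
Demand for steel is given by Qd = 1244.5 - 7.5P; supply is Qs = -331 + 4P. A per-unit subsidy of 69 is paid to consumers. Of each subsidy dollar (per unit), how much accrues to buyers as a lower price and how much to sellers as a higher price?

Pre-subsidy: 1244.5 - 7.5P = -331 + 4P gives P* = 137, Q* = 217.
With the rebate, buyers effectively pay Pb = Ps − 69, where Ps is the price sellers receive.
Demand in terms of Ps becomes Qd = 1244.5 − 7.5(Ps − 69) = 1762 - 7.5Ps. Setting this equal to supply: 1762 - 7.5Ps = -331 + 4Ps, so Ps = 182.
Buyers pay Pb = 182 − 69 = 113; Q' = -331 + 4·182 = 397.
Buyers' price falls by P* − Pb = 137 − 113 = 24; sellers' price rises by Ps − P* = 182 − 137 = 45.

Buyers gain 24 per unit; sellers gain 45 per unit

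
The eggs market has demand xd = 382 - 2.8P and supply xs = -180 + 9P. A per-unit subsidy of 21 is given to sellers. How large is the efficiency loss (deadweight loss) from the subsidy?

Pre-subsidy: 382 - 2.8P = -180 + 9P gives P* = 2810/59, x* = 14670/59.
With the subsidy, sellers receive Ps = Pb + 21 for each unit, where Pb is the price buyers pay.
Supply in terms of Pb becomes xs = -180 + 9(Pb + 21) = 9 + 9Pb. Setting this equal to demand: 382 - 2.8Pb = 9 + 9Pb, so Pb = 1865/59.
Sellers receive Ps = 1865/59 + 21 = 3104/59; x' = 382 − 2.8·(1865/59) = 17316/59.
The subsidy expands output by 17316/59 − 14670/59 = 2646/59 past the efficient level; on those units the gap between marginal cost and willingness to pay runs from 0 up to 21.
DWL = ½ × 21 × 2646/59 = 27783/59.

Deadweight loss = 27783/59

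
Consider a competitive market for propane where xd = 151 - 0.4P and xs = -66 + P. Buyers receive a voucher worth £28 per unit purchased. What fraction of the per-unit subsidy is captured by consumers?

Consumer share = 5/7

Pre-subsidy: 151 - 0.4P = -66 + P gives P* = 155, x* = 89.
With the rebate, buyers effectively pay Pb = Ps − 28, where Ps is the price sellers receive.
Demand in terms of Ps becomes xd = 151 − 0.4(Ps − 28) = 162.2 - 0.4Ps. Setting this equal to supply: 162.2 - 0.4Ps = -66 + Ps, so Ps = 163.
Buyers pay Pb = 163 − 28 = 135; x' = -66 + 1·163 = 97.
Buyers' price falls by P* − Pb = 155 − 135 = 20; sellers' price rises by Ps − P* = 163 − 155 = 8.
So consumers capture 20/28 = 5/7 of each unit of subsidy.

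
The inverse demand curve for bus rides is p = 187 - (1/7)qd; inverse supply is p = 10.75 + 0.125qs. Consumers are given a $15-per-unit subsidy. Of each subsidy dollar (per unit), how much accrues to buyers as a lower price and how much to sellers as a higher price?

Buyers gain $8 per unit; sellers gain $7 per unit

Pre-subsidy: 187 - (1/7)q = 10.75 + 0.125q gives q* = 658 and p* = 93.
With the rebate, buyers effectively pay pb = ps − 15, where ps is the price sellers receive.
On the curves, pb = 187 - (1/7)q and ps = 10.75 + 0.125q; the wedge ps − pb = 15 gives 10.75 + 0.125q − (187 - (1/7)q) = 15, so q' = 714.
Then pb = 187 − (1/7)·714 = 85 and ps = 10.75 + 0.125·714 = 100.
Buyers' price falls by p* − pb = 93 − 85 = 8; sellers' price rises by ps − p* = 100 − 93 = 7.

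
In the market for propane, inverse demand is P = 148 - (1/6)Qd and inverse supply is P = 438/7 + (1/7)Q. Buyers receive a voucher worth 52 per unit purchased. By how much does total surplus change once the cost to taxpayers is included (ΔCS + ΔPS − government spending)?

Pre-subsidy: 148 - (1/6)Q = 438/7 + (1/7)Q gives Q* = 276 and P* = 102.
With the rebate, buyers effectively pay Pb = Ps − 52, where Ps is the price sellers receive.
On the curves, Pb = 148 - (1/6)Q and Ps = 438/7 + (1/7)Q; the wedge Ps − Pb = 52 gives 438/7 + (1/7)Q − (148 - (1/6)Q) = 52, so Q' = 444.
Then Pb = 148 − (1/6)·444 = 74 and Ps = 438/7 + (1/7)·444 = 126.
ΔCS = ½(276 + 444)(102 − 74) = 10080; ΔPS = ½(276 + 444)(126 − 102) = 8640.
Government spending = 52 × 444 = 23088.
Net change = 10080 + 8640 − 23088 = -4368. The loss equals the DWL triangle ½·52·168.

Net change in total surplus = -4368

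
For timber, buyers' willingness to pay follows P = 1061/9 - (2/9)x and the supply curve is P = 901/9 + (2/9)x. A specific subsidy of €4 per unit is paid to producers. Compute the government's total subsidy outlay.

Government cost = €196

Pre-subsidy: 1061/9 - (2/9)x = 901/9 + (2/9)x gives x* = 40 and P* = 109.
With the subsidy, sellers receive Ps = Pb + 4 for each unit, where Pb is the price buyers pay.
On the curves, Pb = 1061/9 - (2/9)x and Ps = 901/9 + (2/9)x; the wedge Ps − Pb = 4 gives 901/9 + (2/9)x − (1061/9 - (2/9)x) = 4, so x' = 49.
Then Pb = 1061/9 − (2/9)·49 = 107 and Ps = 901/9 + (2/9)·49 = 111.
Government outlay = subsidy × quantity = 4 × 49 = 196.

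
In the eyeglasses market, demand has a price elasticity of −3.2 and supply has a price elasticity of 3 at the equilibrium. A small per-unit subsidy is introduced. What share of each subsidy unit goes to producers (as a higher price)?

For a small subsidy around the equilibrium, the benefit split depends on the relative slopes, which at a point are proportional to the elasticities.
Buyer share = εs/(εs + |εd|) = 3/(3 + 3.2) = 15/31; seller share = |εd|/(εs + |εd|) = 16/31.
So producers capture 16/31 of the subsidy.

Producer share = 16/31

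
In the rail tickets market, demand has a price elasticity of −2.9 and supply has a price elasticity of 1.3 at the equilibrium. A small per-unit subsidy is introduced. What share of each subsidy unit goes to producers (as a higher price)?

Producer share = 29/42

For a small subsidy around the equilibrium, the benefit split depends on the relative slopes, which at a point are proportional to the elasticities.
Buyer share = εs/(εs + |εd|) = 1.3/(1.3 + 2.9) = 13/42; seller share = |εd|/(εs + |εd|) = 29/42.
So producers capture 29/42 of the subsidy.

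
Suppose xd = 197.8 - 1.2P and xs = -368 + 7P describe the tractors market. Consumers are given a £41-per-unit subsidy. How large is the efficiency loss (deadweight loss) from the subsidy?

Pre-subsidy: 197.8 - 1.2P = -368 + 7P gives P* = 69, x* = 115.
With the rebate, buyers effectively pay Pb = Ps − 41, where Ps is the price sellers receive.
Demand in terms of Ps becomes xd = 197.8 − 1.2(Ps − 41) = 247 - 1.2Ps. Setting this equal to supply: 247 - 1.2Ps = -368 + 7Ps, so Ps = 75.
Buyers pay Pb = 75 − 41 = 34; x' = -368 + 7·75 = 157.
The subsidy expands output by 157 − 115 = 42 past the efficient level; on those units the gap between marginal cost and willingness to pay runs from 0 up to 41.
DWL = ½ × 41 × 42 = 861.

Deadweight loss = £861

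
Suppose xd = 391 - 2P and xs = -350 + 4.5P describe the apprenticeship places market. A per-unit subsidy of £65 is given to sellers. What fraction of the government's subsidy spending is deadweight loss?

Pre-subsidy: 391 - 2P = -350 + 4.5P gives P* = 114, x* = 163.
With the subsidy, sellers receive Ps = Pb + 65 for each unit, where Pb is the price buyers pay.
Supply in terms of Pb becomes xs = -350 + 4.5(Pb + 65) = -57.5 + 4.5Pb. Setting this equal to demand: 391 - 2Pb = -57.5 + 4.5Pb, so Pb = 69.
Sellers receive Ps = 69 + 65 = 134; x' = 391 − 2·69 = 253.
ΔCS = ½(163 + 253)(114 − 69) = 9360; ΔPS = ½(163 + 253)(134 − 114) = 4160.
Government spending = 65 × 253 = 16445.
DWL = ½ × 65 × (253 − 163) = 2925; fraction = 2925 / 16445 = 45/253.

DWL / government spending = 45/253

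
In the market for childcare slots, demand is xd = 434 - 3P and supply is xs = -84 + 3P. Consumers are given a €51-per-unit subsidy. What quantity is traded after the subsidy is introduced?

Pre-subsidy: 434 - 3P = -84 + 3P gives P* = 259/3, x* = 175.
With the rebate, buyers effectively pay Pb = Ps − 51, where Ps is the price sellers receive.
Demand in terms of Ps becomes xd = 434 − 3(Ps − 51) = 587 - 3Ps. Setting this equal to supply: 587 - 3Ps = -84 + 3Ps, so Ps = 671/6.
Buyers pay Pb = 671/6 − 51 = 365/6; x' = -84 + 3·(671/6) = 251.5.

x' = 251.5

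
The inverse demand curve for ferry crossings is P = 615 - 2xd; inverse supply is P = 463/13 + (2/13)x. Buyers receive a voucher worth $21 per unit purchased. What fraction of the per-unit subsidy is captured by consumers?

Pre-subsidy: 615 - 2x = 463/13 + (2/13)x gives x* = 269 and P* = 77.
With the rebate, buyers effectively pay Pb = Ps − 21, where Ps is the price sellers receive.
On the curves, Pb = 615 - 2x and Ps = 463/13 + (2/13)x; the wedge Ps − Pb = 21 gives 463/13 + (2/13)x − (615 - 2x) = 21, so x' = 278.75.
Then Pb = 615 − 2·278.75 = 57.5 and Ps = 463/13 + (2/13)·278.75 = 78.5.
Buyers' price falls by P* − Pb = 77 − 57.5 = 19.5; sellers' price rises by Ps − P* = 78.5 − 77 = 1.5.
So consumers capture 19.5/21 = 13/14 of each unit of subsidy.

Consumer share = 13/14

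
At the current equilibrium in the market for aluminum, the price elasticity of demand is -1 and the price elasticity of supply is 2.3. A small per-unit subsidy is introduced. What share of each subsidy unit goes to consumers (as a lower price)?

For a small subsidy around the equilibrium, the benefit split depends on the relative slopes, which at a point are proportional to the elasticities.
Buyer share = εs/(εs + |εd|) = 2.3/(2.3 + 1) = 23/33; seller share = |εd|/(εs + |εd|) = 10/33.

Consumer share = 23/33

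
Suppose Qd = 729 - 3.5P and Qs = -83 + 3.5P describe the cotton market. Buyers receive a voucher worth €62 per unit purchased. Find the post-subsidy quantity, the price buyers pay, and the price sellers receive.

Pre-subsidy: 729 - 3.5P = -83 + 3.5P gives P* = 116, Q* = 323.
With the rebate, buyers effectively pay Pb = Ps − 62, where Ps is the price sellers receive.
Demand in terms of Ps becomes Qd = 729 − 3.5(Ps − 62) = 946 - 3.5Ps. Setting this equal to supply: 946 - 3.5Ps = -83 + 3.5Ps, so Ps = 147.
Buyers pay Pb = 147 − 62 = 85; Q' = -83 + 3.5·147 = 431.5.

Q' = 431.5; buyers pay €85; sellers receive €147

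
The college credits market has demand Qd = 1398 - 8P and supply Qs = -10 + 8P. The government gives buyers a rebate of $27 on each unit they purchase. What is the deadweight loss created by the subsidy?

Deadweight loss = $1458

Pre-subsidy: 1398 - 8P = -10 + 8P gives P* = 88, Q* = 694.
With the rebate, buyers effectively pay Pb = Ps − 27, where Ps is the price sellers receive.
Demand in terms of Ps becomes Qd = 1398 − 8(Ps − 27) = 1614 - 8Ps. Setting this equal to supply: 1614 - 8Ps = -10 + 8Ps, so Ps = 101.5.
Buyers pay Pb = 101.5 − 27 = 74.5; Q' = -10 + 8·101.5 = 802.
The subsidy expands output by 802 − 694 = 108 past the efficient level; on those units the gap between marginal cost and willingness to pay runs from 0 up to 27.
DWL = ½ × 27 × 108 = 1458.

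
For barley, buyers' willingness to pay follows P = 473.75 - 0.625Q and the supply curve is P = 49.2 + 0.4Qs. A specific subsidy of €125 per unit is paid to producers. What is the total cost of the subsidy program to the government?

Pre-subsidy: 473.75 - 0.625Q = 49.2 + 0.4Q gives Q* = 16982/41 and P* = 8810/41.
With the subsidy, sellers receive Ps = Pb + 125 for each unit, where Pb is the price buyers pay.
On the curves, Pb = 473.75 - 0.625Q and Ps = 49.2 + 0.4Q; the wedge Ps − Pb = 125 gives 49.2 + 0.4Q − (473.75 - 0.625Q) = 125, so Q' = 21982/41.
Then Pb = 473.75 − 0.625·(21982/41) = 5685/41 and Ps = 49.2 + 0.4·(21982/41) = 10810/41.
Government outlay = subsidy × quantity = 125 × 21982/41 = 2747750/41.

Government cost = 2747750/41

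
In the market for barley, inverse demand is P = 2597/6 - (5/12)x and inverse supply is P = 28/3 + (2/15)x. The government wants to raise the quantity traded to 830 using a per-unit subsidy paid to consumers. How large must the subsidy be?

Required subsidy s = 33 per unit

At x = 830, from the demand curve buyers pay Pb = 2597/6 − (5/12)·830 = 87; from the supply curve sellers need Ps = 28/3 + (2/15)·830 = 120.
The subsidy must fill the gap: s = Ps − Pb = 120 − 87 = 33.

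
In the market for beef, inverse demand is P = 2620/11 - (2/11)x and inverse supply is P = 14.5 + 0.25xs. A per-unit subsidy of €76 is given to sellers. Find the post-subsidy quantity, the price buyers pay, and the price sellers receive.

Pre-subsidy: 2620/11 - (2/11)x = 14.5 + 0.25x gives x* = 518 and P* = 144.
With the subsidy, sellers receive Ps = Pb + 76 for each unit, where Pb is the price buyers pay.
On the curves, Pb = 2620/11 - (2/11)x and Ps = 14.5 + 0.25x; the wedge Ps − Pb = 76 gives 14.5 + 0.25x − (2620/11 - (2/11)x) = 76, so x' = 694.
Then Pb = 2620/11 − (2/11)·694 = 112 and Ps = 14.5 + 0.25·694 = 188.

x' = 694; buyers pay €112; sellers receive €188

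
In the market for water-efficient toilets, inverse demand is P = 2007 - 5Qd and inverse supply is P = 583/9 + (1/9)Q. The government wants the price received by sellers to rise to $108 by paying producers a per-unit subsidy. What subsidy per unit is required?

Required subsidy s = $46 per unit

At a seller price of 108, quantity supplied is -583 + 9·108 = 389.
Buyers absorb 389 only when they pay Pb = 2007 − 5·389 = 62.
s = Ps − Pb = 108 − 62 = 46.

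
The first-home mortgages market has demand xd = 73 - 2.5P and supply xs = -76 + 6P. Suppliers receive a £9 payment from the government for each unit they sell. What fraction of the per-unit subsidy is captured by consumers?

Consumer share = 12/17

Pre-subsidy: 73 - 2.5P = -76 + 6P gives P* = 298/17, x* = 496/17.
With the subsidy, sellers receive Ps = Pb + 9 for each unit, where Pb is the price buyers pay.
Supply in terms of Pb becomes xs = -76 + 6(Pb + 9) = -22 + 6Pb. Setting this equal to demand: 73 - 2.5Pb = -22 + 6Pb, so Pb = 190/17.
Sellers receive Ps = 190/17 + 9 = 343/17; x' = 73 − 2.5·(190/17) = 766/17.
Buyers' price falls by P* − Pb = 298/17 − 190/17 = 108/17; sellers' price rises by Ps − P* = 343/17 − 298/17 = 45/17.
So consumers capture (108/17)/9 = 12/17 of each unit of subsidy.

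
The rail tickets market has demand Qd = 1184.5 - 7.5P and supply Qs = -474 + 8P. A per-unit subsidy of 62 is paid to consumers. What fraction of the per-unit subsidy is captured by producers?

Producer share = 15/31

Pre-subsidy: 1184.5 - 7.5P = -474 + 8P gives P* = 107, Q* = 382.
With the rebate, buyers effectively pay Pb = Ps − 62, where Ps is the price sellers receive.
Demand in terms of Ps becomes Qd = 1184.5 − 7.5(Ps − 62) = 1649.5 - 7.5Ps. Setting this equal to supply: 1649.5 - 7.5Ps = -474 + 8Ps, so Ps = 137.
Buyers pay Pb = 137 − 62 = 75; Q' = -474 + 8·137 = 622.
Buyers' price falls by P* − Pb = 107 − 75 = 32; sellers' price rises by Ps − P* = 137 − 107 = 30.
So producers capture 30/62 = 15/31 of each unit of subsidy.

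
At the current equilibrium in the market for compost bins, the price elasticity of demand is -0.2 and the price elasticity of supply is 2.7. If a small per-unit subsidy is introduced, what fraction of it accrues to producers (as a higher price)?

For a small subsidy around the equilibrium, the benefit split depends on the relative slopes, which at a point are proportional to the elasticities.
Buyer share = εs/(εs + |εd|) = 2.7/(2.7 + 0.2) = 27/29; seller share = |εd|/(εs + |εd|) = 2/29.
So producers capture 2/29 of the subsidy.

Producer share = 2/29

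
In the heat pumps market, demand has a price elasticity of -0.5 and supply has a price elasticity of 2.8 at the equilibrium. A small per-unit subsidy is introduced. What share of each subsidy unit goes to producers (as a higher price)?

Producer share = 5/33

For a small subsidy around the equilibrium, the benefit split depends on the relative slopes, which at a point are proportional to the elasticities.
Buyer share = εs/(εs + |εd|) = 2.8/(2.8 + 0.5) = 28/33; seller share = |εd|/(εs + |εd|) = 5/33.
So producers capture 5/33 of the subsidy.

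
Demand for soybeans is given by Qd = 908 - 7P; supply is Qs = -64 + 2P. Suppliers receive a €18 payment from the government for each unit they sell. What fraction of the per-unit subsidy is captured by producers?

Producer share = 7/9

Pre-subsidy: 908 - 7P = -64 + 2P gives P* = 108, Q* = 152.
With the subsidy, sellers receive Ps = Pb + 18 for each unit, where Pb is the price buyers pay.
Supply in terms of Pb becomes Qs = -64 + 2(Pb + 18) = -28 + 2Pb. Setting this equal to demand: 908 - 7Pb = -28 + 2Pb, so Pb = 104.
Sellers receive Ps = 104 + 18 = 122; Q' = 908 − 7·104 = 180.
Buyers' price falls by P* − Pb = 108 − 104 = 4; sellers' price rises by Ps − P* = 122 − 108 = 14.
So producers capture 14/18 = 7/9 of each unit of subsidy.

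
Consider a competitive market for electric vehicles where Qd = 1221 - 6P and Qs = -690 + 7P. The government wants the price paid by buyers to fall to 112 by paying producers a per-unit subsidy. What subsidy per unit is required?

At a buyer price of 112, quantity demanded is 1221 − 6·112 = 549.
Sellers supply 549 only when they receive Ps with -690 + 7·Ps = 549, i.e. Ps = 177.
s = Ps − Pb = 177 − 112 = 65.

Required subsidy s = 65 per unit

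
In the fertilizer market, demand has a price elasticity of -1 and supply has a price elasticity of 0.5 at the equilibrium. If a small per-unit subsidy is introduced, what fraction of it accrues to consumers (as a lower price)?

Consumer share = 1/3

For a small subsidy around the equilibrium, the benefit split depends on the relative slopes, which at a point are proportional to the elasticities.
Buyer share = εs/(εs + |εd|) = 0.5/(0.5 + 1) = 1/3; seller share = |εd|/(εs + |εd|) = 2/3.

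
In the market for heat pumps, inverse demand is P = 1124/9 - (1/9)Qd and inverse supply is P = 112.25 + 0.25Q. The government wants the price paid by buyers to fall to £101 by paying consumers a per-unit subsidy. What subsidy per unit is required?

Required subsidy s = £65 per unit

At a buyer price of 101, quantity demanded is 1124 − 9·101 = 215.
Sellers supply 215 only when they receive Ps = 112.25 + 0.25·215 = 166.
s = Ps − Pb = 166 − 101 = 65.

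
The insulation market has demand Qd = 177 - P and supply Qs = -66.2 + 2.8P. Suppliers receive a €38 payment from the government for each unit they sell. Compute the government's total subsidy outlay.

Government cost = €5358

Pre-subsidy: 177 - P = -66.2 + 2.8P gives P* = 64, Q* = 113.
With the subsidy, sellers receive Ps = Pb + 38 for each unit, where Pb is the price buyers pay.
Supply in terms of Pb becomes Qs = -66.2 + 2.8(Pb + 38) = 40.2 + 2.8Pb. Setting this equal to demand: 177 - Pb = 40.2 + 2.8Pb, so Pb = 36.
Sellers receive Ps = 36 + 38 = 74; Q' = 177 − 1·36 = 141.
Government outlay = subsidy × quantity = 38 × 141 = 5358.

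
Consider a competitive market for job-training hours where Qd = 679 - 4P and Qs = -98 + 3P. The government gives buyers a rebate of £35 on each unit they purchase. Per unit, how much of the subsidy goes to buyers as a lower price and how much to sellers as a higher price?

Pre-subsidy: 679 - 4P = -98 + 3P gives P* = 111, Q* = 235.
With the rebate, buyers effectively pay Pb = Ps − 35, where Ps is the price sellers receive.
Demand in terms of Ps becomes Qd = 679 − 4(Ps − 35) = 819 - 4Ps. Setting this equal to supply: 819 - 4Ps = -98 + 3Ps, so Ps = 131.
Buyers pay Pb = 131 − 35 = 96; Q' = -98 + 3·131 = 295.
Buyers' price falls by P* − Pb = 111 − 96 = 15; sellers' price rises by Ps − P* = 131 − 111 = 20.

Buyers gain £15 per unit; sellers gain £20 per unit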